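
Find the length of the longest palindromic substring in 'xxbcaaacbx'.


Scanning 'xxbcaaacbx' for palindromic substrings.
Substring at positions 1-9: 'xbcaaacbx'.
Check: reverse('xbcaaacbx') = 'xbcaaacbx' -> palindrome confirmed.
Neighbouring characters ('x' / '-') break symmetry, so it cannot extend further.
No longer palindromic substring exists; longest length = 9

9


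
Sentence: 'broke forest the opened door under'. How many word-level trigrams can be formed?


Word trigrams from [6] words:
  Trigram 1: (broke forest the)
  Trigram 2: (forest the opened)
  Trigram 3: (the opened door)
  Trigram 4: (opened door under)
Total word trigrams: 6 - 2 = 4

4


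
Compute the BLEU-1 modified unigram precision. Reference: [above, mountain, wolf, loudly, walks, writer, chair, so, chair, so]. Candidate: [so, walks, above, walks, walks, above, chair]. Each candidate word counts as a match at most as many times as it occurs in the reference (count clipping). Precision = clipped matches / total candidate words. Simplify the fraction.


Reference word counts: {'above': 1, 'chair': 2, 'loudly': 1, 'mountain': 1, 'so': 2, 'walks': 1, 'wolf': 1, 'writer': 1}
Checking each candidate word (with clipping):
  'so' -> in reference (ref count 2, used 1/2) -> match (matches: 1)
  'walks' -> in reference (ref count 1, used 1/1) -> match (matches: 2)
  'above' -> in reference (ref count 1, used 1/1) -> match (matches: 3)
  'walks' -> ref count 1 already used up (1/1) -> clipped, no match (matches: 3)
  'walks' -> ref count 1 already used up (1/1) -> clipped, no match (matches: 3)
  'above' -> ref count 1 already used up (1/1) -> clipped, no match (matches: 3)
  'chair' -> in reference (ref count 2, used 1/2) -> match (matches: 4)
Clipped matches: 4, Candidate length: 7
Precision = 4/7

4/7


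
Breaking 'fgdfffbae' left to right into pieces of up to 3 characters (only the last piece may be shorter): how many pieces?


'fgdfffbae' has 9 characters.
Chunking with max size 3:
  Chunk 1: 'fgd' (positions 0-2)
  Chunk 2: 'fff' (positions 3-5)
  Chunk 3: 'bae' (positions 6-8)
Total chunks: ceil(9 / 3) = 3

3


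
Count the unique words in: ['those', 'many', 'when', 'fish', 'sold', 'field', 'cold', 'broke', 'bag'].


Listing all tokens and tracking unique types:
  Token 1: 'those' -> NEW (unique so far: 1)
  Token 2: 'many' -> NEW (unique so far: 2)
  Token 3: 'when' -> NEW (unique so far: 3)
  Token 4: 'fish' -> NEW (unique so far: 4)
  Token 5: 'sold' -> NEW (unique so far: 5)
  Token 6: 'field' -> NEW (unique so far: 6)
  Token 7: 'cold' -> NEW (unique so far: 7)
  Token 8: 'broke' -> NEW (unique so far: 8)
  Token 9: 'bag' -> NEW (unique so far: 9)
Unique types: ('bag', 'broke', 'cold', 'field', 'fish', 'many', 'sold', 'those', 'when')
Vocabulary size: 9

9


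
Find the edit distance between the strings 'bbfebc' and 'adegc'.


Building DP table for s1='bbfebc' (len 6) and s2='adegc' (len 5):
       a  d  e  g  c
    0  1  2  3  4  5
  b 1  1  2  3  4  5
  b 2  2  2  3  4  5
  f 3  3  3  3  4  5
  e 4  4  4  3  4  5
  b 5  5  5  4  4  5
  c 6  6  6  5  5  4
Edit distance = dp[6][5] = 4

4


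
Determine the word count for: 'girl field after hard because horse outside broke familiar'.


Counting words by splitting on spaces:
  Word 1: 'girl'
  Word 2: 'field'
  Word 3: 'after'
  Word 4: 'hard'
  Word 5: 'because'
  Word 6: 'horse'
  Word 7: 'outside'
  Word 8: 'broke'
  Word 9: 'familiar'
Total words: 9

9


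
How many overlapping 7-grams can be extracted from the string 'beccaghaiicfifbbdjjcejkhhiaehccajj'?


String 'beccaghaiicfifbbdjjcejkhhiaehccajj' has length L = 34.
Number of overlapping n-grams = L - n + 1
Substituting: 34 - 7 + 1 = 28

28


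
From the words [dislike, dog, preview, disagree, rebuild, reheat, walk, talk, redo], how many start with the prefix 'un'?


Checking each word for prefix 'un':
  'dislike' -> no (count: 0)
  'dog' -> no (count: 0)
  'preview' -> no (count: 0)
  'disagree' -> no (count: 0)
  'rebuild' -> no (count: 0)
  'reheat' -> no (count: 0)
  'walk' -> no (count: 0)
  'talk' -> no (count: 0)
  'redo' -> no (count: 0)
Total with prefix 'un': 0

0


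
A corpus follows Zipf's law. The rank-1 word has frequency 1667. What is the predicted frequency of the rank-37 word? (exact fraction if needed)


Zipf's law: freq(rank) = f1 / rank
f1 = 1667, rank = 37
freq = 1667 / 37
GCD(1667, 37) = 1
Simplified: 1667/37

1667/37


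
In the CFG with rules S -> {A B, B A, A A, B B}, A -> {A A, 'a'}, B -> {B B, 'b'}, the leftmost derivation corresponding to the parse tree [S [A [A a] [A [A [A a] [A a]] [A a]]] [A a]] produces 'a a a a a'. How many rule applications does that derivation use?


Every bracketed nonterminal node [X ...] in the tree is produced by exactly one rule application.
Reading the tree off as a leftmost derivation:
  Step 1: S  =>  A A   (applied S -> A A)
  Step 2: A A  =>  A A A   (applied A -> A A)
  Step 3: A A A  =>  a A A   (applied A -> a)
  Step 4: a A A  =>  a A A A   (applied A -> A A)
  Step 5: a A A A  =>  a A A A A   (applied A -> A A)
  Step 6: a A A A A  =>  a a A A A   (applied A -> a)
  Step 7: a a A A A  =>  a a a A A   (applied A -> a)
  Step 8: a a a A A  =>  a a a a A   (applied A -> a)
  Step 9: a a a a A  =>  a a a a a   (applied A -> a)
Final yield: a a a a a
Total rewrite steps: 9

9


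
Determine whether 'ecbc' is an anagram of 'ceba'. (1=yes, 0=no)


Sort characters of 'ecbc': 'bcce'
Sort characters of 'ceba': 'abce'
Sorted forms differ -> they are NOT anagrams
Result: 0

0


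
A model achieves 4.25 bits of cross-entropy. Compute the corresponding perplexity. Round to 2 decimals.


Perplexity formula: PP = 2^H
H = 4.25
PP = 2^4.25
Decompose: 2^4.25 = 2^4 * 2^0.25
2^4 = 16, 2^0.25 ~ 1.1892071
PP ~ 16 * 1.1892071 = 19.0273136
Rounded to 2 decimals: 19.03

19.03


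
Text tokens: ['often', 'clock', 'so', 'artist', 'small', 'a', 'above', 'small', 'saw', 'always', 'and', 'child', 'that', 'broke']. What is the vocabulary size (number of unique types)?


Listing all tokens and tracking unique types:
  Token 1: 'often' -> NEW (unique so far: 1)
  Token 2: 'clock' -> NEW (unique so far: 2)
  Token 3: 'so' -> NEW (unique so far: 3)
  Token 4: 'artist' -> NEW (unique so far: 4)
  Token 5: 'small' -> NEW (unique so far: 5)
  Token 6: 'a' -> NEW (unique so far: 6)
  Token 7: 'above' -> NEW (unique so far: 7)
  Token 8: 'small' -> duplicate (unique so far: 7)
  Token 9: 'saw' -> NEW (unique so far: 8)
  Token 10: 'always' -> NEW (unique so far: 9)
  Token 11: 'and' -> NEW (unique so far: 10)
  Token 12: 'child' -> NEW (unique so far: 11)
  Token 13: 'that' -> NEW (unique so far: 12)
  Token 14: 'broke' -> NEW (unique so far: 13)
Unique types: ('a', 'above', 'always', 'and', 'artist', 'broke', 'child', 'clock', 'often', 'saw', 'small', 'so', 'that')
Vocabulary size: 13

13


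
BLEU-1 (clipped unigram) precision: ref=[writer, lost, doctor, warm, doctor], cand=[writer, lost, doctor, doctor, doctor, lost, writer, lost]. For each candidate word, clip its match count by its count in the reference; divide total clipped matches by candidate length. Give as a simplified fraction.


Reference word counts: {'doctor': 2, 'lost': 1, 'warm': 1, 'writer': 1}
Checking each candidate word (with clipping):
  'writer' -> in reference (ref count 1, used 1/1) -> match (matches: 1)
  'lost' -> in reference (ref count 1, used 1/1) -> match (matches: 2)
  'doctor' -> in reference (ref count 2, used 1/2) -> match (matches: 3)
  'doctor' -> in reference (ref count 2, used 2/2) -> match (matches: 4)
  'doctor' -> ref count 2 already used up (2/2) -> clipped, no match (matches: 4)
  'lost' -> ref count 1 already used up (1/1) -> clipped, no match (matches: 4)
  'writer' -> ref count 1 already used up (1/1) -> clipped, no match (matches: 4)
  'lost' -> ref count 1 already used up (1/1) -> clipped, no match (matches: 4)
Clipped matches: 4, Candidate length: 8
Precision = 4/8 = 1/2

1/2


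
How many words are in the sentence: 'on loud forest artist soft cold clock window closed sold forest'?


Counting words by splitting on spaces:
  Word 1: 'on'
  Word 2: 'loud'
  Word 3: 'forest'
  Word 4: 'artist'
  Word 5: 'soft'
  Word 6: 'cold'
  Word 7: 'clock'
  Word 8: 'window'
  Word 9: 'closed'
  Word 10: 'sold'
  Word 11: 'forest'
Total words: 11

11


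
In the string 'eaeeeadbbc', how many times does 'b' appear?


Scanning 'eaeeeadbbc' for 'b':
  Position 7: 'b' -> MATCH (count: 1)
  Position 8: 'b' -> MATCH (count: 2)
Total occurrences of 'b': 2

2


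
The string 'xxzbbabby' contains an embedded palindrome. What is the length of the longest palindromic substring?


Scanning 'xxzbbabby' for palindromic substrings.
Substring at positions 3-7: 'bbabb'.
Check: reverse('bbabb') = 'bbabb' -> palindrome confirmed.
Neighbouring characters ('z' / 'y') break symmetry, so it cannot extend further.
No longer palindromic substring exists; longest length = 5

5


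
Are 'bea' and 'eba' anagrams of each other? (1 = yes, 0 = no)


Sort characters of 'bea': 'abe'
Sort characters of 'eba': 'abe'
Sorted forms match -> they ARE anagrams
Result: 1

1


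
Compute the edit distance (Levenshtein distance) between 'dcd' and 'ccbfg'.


Building DP table for s1='dcd' (len 3) and s2='ccbfg' (len 5):
       c  c  b  f  g
    0  1  2  3  4  5
  d 1  1  2  3  4  5
  c 2  1  1  2  3  4
  d 3  2  2  2  3  4
Edit distance = dp[3][5] = 4

4


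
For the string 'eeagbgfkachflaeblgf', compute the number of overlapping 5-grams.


String 'eeagbgfkachflaeblgf' has length L = 19.
Number of overlapping n-grams = L - n + 1
Substituting: 19 - 5 + 1 = 15

15


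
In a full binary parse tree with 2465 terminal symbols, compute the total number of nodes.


Leaf nodes (terminals): 2465
Internal nodes = n - 1 = 2465 - 1 = 2464
Total = leaves + internal = 2465 + 2464 = 4929

4929


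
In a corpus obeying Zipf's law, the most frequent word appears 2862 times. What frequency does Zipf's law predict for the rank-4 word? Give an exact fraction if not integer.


Zipf's law: freq(rank) = f1 / rank
f1 = 2862, rank = 4
freq = 2862 / 4
GCD(2862, 4) = 2
Simplified: 1431/2

1431/2


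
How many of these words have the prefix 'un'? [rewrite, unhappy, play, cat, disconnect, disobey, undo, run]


Checking each word for prefix 'un':
  'rewrite' -> no (count: 0)
  'unhappy' -> YES, starts with 'un' (count: 1)
  'play' -> no (count: 1)
  'cat' -> no (count: 1)
  'disconnect' -> no (count: 1)
  'disobey' -> no (count: 1)
  'undo' -> YES, starts with 'un' (count: 2)
  'run' -> no (count: 2)
Total with prefix 'un': 2

2


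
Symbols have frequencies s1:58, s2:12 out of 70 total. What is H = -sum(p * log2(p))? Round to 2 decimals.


Computing entropy H = -sum(p_i * log2(p_i)):
  s1: p = 58/70 = 0.8286, -p*log2(p) = 0.2248
  s2: p = 12/70 = 0.1714, -p*log2(p) = 0.4362
H = sum of terms = 0.6610
Rounded to 2 decimals: 0.66

0.66


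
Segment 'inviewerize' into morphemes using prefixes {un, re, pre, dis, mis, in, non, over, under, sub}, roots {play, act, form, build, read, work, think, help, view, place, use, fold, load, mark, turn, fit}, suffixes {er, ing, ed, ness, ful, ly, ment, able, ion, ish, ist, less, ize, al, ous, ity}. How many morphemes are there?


Segmenting 'inviewerize' against the inventory:
  'in' -> prefix (morpheme 1)
  'view' -> root (morpheme 2)
  'er' -> suffix (morpheme 3)
  'ize' -> suffix (morpheme 4)
Total morphemes: 4

4


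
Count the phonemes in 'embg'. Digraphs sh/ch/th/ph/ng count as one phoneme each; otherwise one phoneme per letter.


Parsing 'embg' greedily, digraphs first:
  'e' -> vowel phoneme (phonemes so far: 1)
  'm' -> consonant phoneme (phonemes so far: 2)
  'b' -> consonant phoneme (phonemes so far: 3)
  'g' -> consonant phoneme (phonemes so far: 4)
Total phonemes: 4

4


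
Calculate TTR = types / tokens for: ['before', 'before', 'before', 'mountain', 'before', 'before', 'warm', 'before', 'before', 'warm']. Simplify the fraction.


Tokens: 10
Unique types: ('before', 'mountain', 'warm') = 3
TTR = 3/10
Already in lowest terms.

3/10


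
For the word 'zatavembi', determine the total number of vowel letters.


Scanning each character of 'zatavembi':
  Position 1: 'z' -> consonant (running count: 0)
  Position 2: 'a' -> vowel (running count: 1)
  Position 3: 't' -> consonant (running count: 1)
  Position 4: 'a' -> vowel (running count: 2)
  Position 5: 'v' -> consonant (running count: 2)
  Position 6: 'e' -> vowel (running count: 3)
  Position 7: 'm' -> consonant (running count: 3)
  Position 8: 'b' -> consonant (running count: 3)
  Position 9: 'i' -> vowel (running count: 4)
Total vowels: 4

4


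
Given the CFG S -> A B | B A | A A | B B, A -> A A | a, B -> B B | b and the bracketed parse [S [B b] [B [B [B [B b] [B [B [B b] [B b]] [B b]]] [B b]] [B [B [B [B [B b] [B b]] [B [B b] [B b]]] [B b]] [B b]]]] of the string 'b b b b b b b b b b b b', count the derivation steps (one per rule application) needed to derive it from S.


Every bracketed nonterminal node [X ...] in the tree is produced by exactly one rule application.
Reading the tree off as a leftmost derivation:
  Step 1: S  =>  B B   (applied S -> B B)
  Step 2: B B  =>  b B   (applied B -> b)
  Step 3: b B  =>  b B B   (applied B -> B B)
  Step 4: b B B  =>  b B B B   (applied B -> B B)
  Step 5: b B B B  =>  b B B B B   (applied B -> B B)
  Step 6: b B B B B  =>  b b B B B   (applied B -> b)
  Step 7: b b B B B  =>  b b B B B B   (applied B -> B B)
  Step 8: b b B B B B  =>  b b B B B B B   (applied B -> B B)
  Step 9: b b B B B B B  =>  b b b B B B B   (applied B -> b)
  Step 10: b b b B B B B  =>  b b b b B B B   (applied B -> b)
  Step 11: b b b b B B B  =>  b b b b b B B   (applied B -> b)
  Step 12: b b b b b B B  =>  b b b b b b B   (applied B -> b)
  Step 13: b b b b b b B  =>  b b b b b b B B   (applied B -> B B)
  Step 14: b b b b b b B B  =>  b b b b b b B B B   (applied B -> B B)
  Step 15: b b b b b b B B B  =>  b b b b b b B B B B   (applied B -> B B)
  Step 16: b b b b b b B B B B  =>  b b b b b b B B B B B   (applied B -> B B)
  Step 17: b b b b b b B B B B B  =>  b b b b b b b B B B B   (applied B -> b)
  Step 18: b b b b b b b B B B B  =>  b b b b b b b b B B B   (applied B -> b)
  Step 19: b b b b b b b b B B B  =>  b b b b b b b b B B B B   (applied B -> B B)
  Step 20: b b b b b b b b B B B B  =>  b b b b b b b b b B B B   (applied B -> b)
  Step 21: b b b b b b b b b B B B  =>  b b b b b b b b b b B B   (applied B -> b)
  Step 22: b b b b b b b b b b B B  =>  b b b b b b b b b b b B   (applied B -> b)
  Step 23: b b b b b b b b b b b B  =>  b b b b b b b b b b b b   (applied B -> b)
Final yield: b b b b b b b b b b b b
Total rewrite steps: 23

23


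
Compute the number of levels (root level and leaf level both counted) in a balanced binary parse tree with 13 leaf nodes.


In a balanced binary tree with n leaves the deepest leaf is ceil(log2(n)) edges below the root,
so counting node levels inclusive of root and leaves gives ceil(log2(n)) + 1 levels.
log2(13) = 3.7004
ceil(3.7004) = 4
levels = 4 + 1 = 5

5


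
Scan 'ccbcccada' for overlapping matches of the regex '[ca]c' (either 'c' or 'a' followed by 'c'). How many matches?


Pattern: [ca]c means either 'c' or 'a' followed by 'c'.
Scanning 'ccbcccada' position-by-position:
  Pos 0: window 'cc' -> MATCH
  Pos 1: window 'cb' -> no
  Pos 2: window 'bc' -> no
  Pos 3: window 'cc' -> MATCH
  Pos 4: window 'cc' -> MATCH
  Pos 5: window 'ca' -> no
  Pos 6: window 'ad' -> no
  Pos 7: window 'da' -> no
  Pos 8: window 'a' -> no
Total matches: 3

3


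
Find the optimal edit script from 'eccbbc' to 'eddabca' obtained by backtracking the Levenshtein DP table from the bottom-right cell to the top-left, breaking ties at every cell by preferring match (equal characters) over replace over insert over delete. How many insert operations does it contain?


Edit distance = 4. Backtracking from cell (6, 7) with preference match > replace > insert > delete,
then listing the resulting alignment 'eccbbc' -> 'eddabca' left to right:
  Step 1: keep 'e'
  Step 2: replace c->d
  Step 3: replace c->d
  Step 4: replace b->a
  Step 5: keep 'b'
  Step 6: keep 'c'
  Step 7: insert 'a' [insertion #1]
Total insertions: 1

1


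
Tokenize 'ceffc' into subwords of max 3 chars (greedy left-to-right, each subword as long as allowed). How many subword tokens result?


'ceffc' has 5 characters.
Chunking with max size 3:
  Chunk 1: 'cef' (positions 0-2)
  Chunk 2: 'fc' (positions 3-4)
Total chunks: ceil(5 / 3) = 2

2


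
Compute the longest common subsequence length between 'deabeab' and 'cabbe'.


DP table for LCS of 'deabeab' and 'cabbe':
       c  a  b  b  e
    0  0  0  0  0  0
  d 0  0  0  0  0  0
  e 0  0  0  0  0  1
  a 0  0  1  1  1  1
  b 0  0  1  2  2  2
  e 0  0  1  2  2  3
  a 0  0  1  2  2  3
  b 0  0  1  2  3  3
LCS: 'abe'
LCS length = 3

3


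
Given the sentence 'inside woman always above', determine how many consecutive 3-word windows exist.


Word trigrams from [4] words:
  Trigram 1: (inside woman always)
  Trigram 2: (woman always above)
Total word trigrams: 4 - 2 = 2

2


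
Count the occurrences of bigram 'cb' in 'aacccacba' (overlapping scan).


Scanning 'aacccacba' for bigram 'cb':
  Position 0: 'aa' -> no
  Position 1: 'ac' -> no
  Position 2: 'cc' -> no
  Position 3: 'cc' -> no
  Position 4: 'ca' -> no
  Position 5: 'ac' -> no
  Position 6: 'cb' -> MATCH
  Position 7: 'ba' -> no
Total matches: 1

1


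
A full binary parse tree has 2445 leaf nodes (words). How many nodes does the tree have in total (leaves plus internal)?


Leaf nodes (terminals): 2445
Internal nodes = n - 1 = 2445 - 1 = 2444
Total = leaves + internal = 2445 + 2444 = 4889

4889


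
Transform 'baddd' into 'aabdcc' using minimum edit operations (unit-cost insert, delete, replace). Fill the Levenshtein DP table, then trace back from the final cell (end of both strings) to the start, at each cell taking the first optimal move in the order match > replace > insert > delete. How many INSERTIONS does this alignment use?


Edit distance = 4. Backtracking from cell (5, 6) with preference match > replace > insert > delete,
then listing the resulting alignment 'baddd' -> 'aabdcc' left to right:
  Step 1: replace b->a
  Step 2: keep 'a'
  Step 3: insert 'b' [insertion #1]
  Step 4: keep 'd'
  Step 5: replace d->c
  Step 6: replace d->c
Total insertions: 1

1


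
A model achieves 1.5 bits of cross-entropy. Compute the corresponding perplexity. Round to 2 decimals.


Perplexity formula: PP = 2^H
H = 1.5
PP = 2^1.5
Decompose: 2^1.5 = 2^1 * 2^0.5 = 2^1 * sqrt(2)
2^1 = 2, sqrt(2) ~ 1.4142136
PP ~ 2 * 1.4142136 = 2.8284272
Rounded to 2 decimals: 2.83

2.83


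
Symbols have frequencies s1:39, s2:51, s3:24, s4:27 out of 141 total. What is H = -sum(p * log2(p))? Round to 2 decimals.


Computing entropy H = -sum(p_i * log2(p_i)):
  s1: p = 39/141 = 0.2766, -p*log2(p) = 0.5128
  s2: p = 51/141 = 0.3617, -p*log2(p) = 0.5307
  s3: p = 24/141 = 0.1702, -p*log2(p) = 0.4348
  s4: p = 27/141 = 0.1915, -p*log2(p) = 0.4566
H = sum of terms = 1.9349
Rounded to 2 decimals: 1.93

1.93


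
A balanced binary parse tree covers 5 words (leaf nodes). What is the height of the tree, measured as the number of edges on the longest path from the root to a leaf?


In a balanced binary tree with n leaves the deepest leaf is ceil(log2(n)) edges below the root.
log2(5) = 2.3219
ceil(2.3219) = 3
height (edges) = 3

3


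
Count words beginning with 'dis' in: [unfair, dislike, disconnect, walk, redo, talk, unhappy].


Checking each word for prefix 'dis':
  'unfair' -> no (count: 0)
  'dislike' -> YES, starts with 'dis' (count: 1)
  'disconnect' -> YES, starts with 'dis' (count: 2)
  'walk' -> no (count: 2)
  'redo' -> no (count: 2)
  'talk' -> no (count: 2)
  'unhappy' -> no (count: 2)
Total with prefix 'dis': 2

2


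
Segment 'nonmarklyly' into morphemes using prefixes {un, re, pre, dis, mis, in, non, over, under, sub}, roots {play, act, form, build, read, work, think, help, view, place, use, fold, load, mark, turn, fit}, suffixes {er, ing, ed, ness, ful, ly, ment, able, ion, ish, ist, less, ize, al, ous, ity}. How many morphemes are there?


Segmenting 'nonmarklyly' against the inventory:
  'non' -> prefix (morpheme 1)
  'mark' -> root (morpheme 2)
  'ly' -> suffix (morpheme 3)
  'ly' -> suffix (morpheme 4)
Total morphemes: 4

4


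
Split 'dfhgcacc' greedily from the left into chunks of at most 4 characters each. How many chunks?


'dfhgcacc' has 8 characters.
Chunking with max size 4:
  Chunk 1: 'dfhg' (positions 0-3)
  Chunk 2: 'cacc' (positions 4-7)
Total chunks: ceil(8 / 4) = 2

2


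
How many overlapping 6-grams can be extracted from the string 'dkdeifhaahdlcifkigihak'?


String 'dkdeifhaahdlcifkigihak' has length L = 22.
Number of overlapping n-grams = L - n + 1
Substituting: 22 - 6 + 1 = 17

17


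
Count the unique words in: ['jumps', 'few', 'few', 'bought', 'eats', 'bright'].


Listing all tokens and tracking unique types:
  Token 1: 'jumps' -> NEW (unique so far: 1)
  Token 2: 'few' -> NEW (unique so far: 2)
  Token 3: 'few' -> duplicate (unique so far: 2)
  Token 4: 'bought' -> NEW (unique so far: 3)
  Token 5: 'eats' -> NEW (unique so far: 4)
  Token 6: 'bright' -> NEW (unique so far: 5)
Unique types: ('bought', 'bright', 'eats', 'few', 'jumps')
Vocabulary size: 5

5


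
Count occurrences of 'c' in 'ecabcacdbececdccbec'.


Scanning 'ecabcacdbececdccbec' for 'c':
  Position 1: 'c' -> MATCH (count: 1)
  Position 4: 'c' -> MATCH (count: 2)
  Position 6: 'c' -> MATCH (count: 3)
  Position 10: 'c' -> MATCH (count: 4)
  Position 12: 'c' -> MATCH (count: 5)
  Position 14: 'c' -> MATCH (count: 6)
  Position 15: 'c' -> MATCH (count: 7)
  Position 18: 'c' -> MATCH (count: 8)
Total occurrences of 'c': 8

8


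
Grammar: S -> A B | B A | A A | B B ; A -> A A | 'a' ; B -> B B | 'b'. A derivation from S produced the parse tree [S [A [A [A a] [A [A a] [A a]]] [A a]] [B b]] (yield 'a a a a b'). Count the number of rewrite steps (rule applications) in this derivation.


Every bracketed nonterminal node [X ...] in the tree is produced by exactly one rule application.
Reading the tree off as a leftmost derivation:
  Step 1: S  =>  A B   (applied S -> A B)
  Step 2: A B  =>  A A B   (applied A -> A A)
  Step 3: A A B  =>  A A A B   (applied A -> A A)
  Step 4: A A A B  =>  a A A B   (applied A -> a)
  Step 5: a A A B  =>  a A A A B   (applied A -> A A)
  Step 6: a A A A B  =>  a a A A B   (applied A -> a)
  Step 7: a a A A B  =>  a a a A B   (applied A -> a)
  Step 8: a a a A B  =>  a a a a B   (applied A -> a)
  Step 9: a a a a B  =>  a a a a b   (applied B -> b)
Final yield: a a a a b
Total rewrite steps: 9

9


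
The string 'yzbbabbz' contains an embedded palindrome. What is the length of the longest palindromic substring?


Scanning 'yzbbabbz' for palindromic substrings.
Substring at positions 1-7: 'zbbabbz'.
Check: reverse('zbbabbz') = 'zbbabbz' -> palindrome confirmed.
Neighbouring characters ('y' / '-') break symmetry, so it cannot extend further.
No longer palindromic substring exists; longest length = 7

7


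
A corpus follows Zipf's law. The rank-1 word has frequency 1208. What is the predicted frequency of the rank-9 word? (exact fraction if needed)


Zipf's law: freq(rank) = f1 / rank
f1 = 1208, rank = 9
freq = 1208 / 9
GCD(1208, 9) = 1
Simplified: 1208/9

1208/9


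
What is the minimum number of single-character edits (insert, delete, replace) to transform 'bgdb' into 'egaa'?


Building DP table for s1='bgdb' (len 4) and s2='egaa' (len 4):
       e  g  a  a
    0  1  2  3  4
  b 1  1  2  3  4
  g 2  2  1  2  3
  d 3  3  2  2  3
  b 4  4  3  3  3
Edit distance = dp[4][4] = 3

3


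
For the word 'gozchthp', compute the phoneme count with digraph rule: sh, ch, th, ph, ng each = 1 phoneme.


Parsing 'gozchthp' greedily, digraphs first:
  'g' -> consonant phoneme (phonemes so far: 1)
  'o' -> vowel phoneme (phonemes so far: 2)
  'z' -> consonant phoneme (phonemes so far: 3)
  'ch' -> digraph (1 consonant phoneme) (phonemes so far: 4)
  'th' -> digraph (1 consonant phoneme) (phonemes so far: 5)
  'p' -> consonant phoneme (phonemes so far: 6)
Total phonemes: 6

6


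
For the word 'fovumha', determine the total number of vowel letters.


Scanning each character of 'fovumha':
  Position 1: 'f' -> consonant (running count: 0)
  Position 2: 'o' -> vowel (running count: 1)
  Position 3: 'v' -> consonant (running count: 1)
  Position 4: 'u' -> vowel (running count: 2)
  Position 5: 'm' -> consonant (running count: 2)
  Position 6: 'h' -> consonant (running count: 2)
  Position 7: 'a' -> vowel (running count: 3)
Total vowels: 3

3


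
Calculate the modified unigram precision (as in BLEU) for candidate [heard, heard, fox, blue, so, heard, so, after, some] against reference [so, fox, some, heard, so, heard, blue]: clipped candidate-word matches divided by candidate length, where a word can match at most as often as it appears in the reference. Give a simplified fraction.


Reference word counts: {'blue': 1, 'fox': 1, 'heard': 2, 'so': 2, 'some': 1}
Checking each candidate word (with clipping):
  'heard' -> in reference (ref count 2, used 1/2) -> match (matches: 1)
  'heard' -> in reference (ref count 2, used 2/2) -> match (matches: 2)
  'fox' -> in reference (ref count 1, used 1/1) -> match (matches: 3)
  'blue' -> in reference (ref count 1, used 1/1) -> match (matches: 4)
  'so' -> in reference (ref count 2, used 1/2) -> match (matches: 5)
  'heard' -> ref count 2 already used up (2/2) -> clipped, no match (matches: 5)
  'so' -> in reference (ref count 2, used 2/2) -> match (matches: 6)
  'after' -> not in reference -> no match (matches: 6)
  'some' -> in reference (ref count 1, used 1/1) -> match (matches: 7)
Clipped matches: 7, Candidate length: 9
Precision = 7/9

7/9


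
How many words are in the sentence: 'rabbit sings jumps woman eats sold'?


Counting words by splitting on spaces:
  Word 1: 'rabbit'
  Word 2: 'sings'
  Word 3: 'jumps'
  Word 4: 'woman'
  Word 5: 'eats'
  Word 6: 'sold'
Total words: 6

6


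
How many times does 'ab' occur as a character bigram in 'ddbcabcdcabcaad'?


Scanning 'ddbcabcdcabcaad' for bigram 'ab':
  Position 0: 'dd' -> no
  Position 1: 'db' -> no
  Position 2: 'bc' -> no
  Position 3: 'ca' -> no
  Position 4: 'ab' -> MATCH
  Position 5: 'bc' -> no
  Position 6: 'cd' -> no
  Position 7: 'dc' -> no
  Position 8: 'ca' -> no
  Position 9: 'ab' -> MATCH
  Position 10: 'bc' -> no
  Position 11: 'ca' -> no
  Position 12: 'aa' -> no
  Position 13: 'ad' -> no
Total matches: 2

2


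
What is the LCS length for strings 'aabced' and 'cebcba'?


DP table for LCS of 'aabced' and 'cebcba':
       c  e  b  c  b  a
    0  0  0  0  0  0  0
  a 0  0  0  0  0  0  1
  a 0  0  0  0  0  0  1
  b 0  0  0  1  1  1  1
  c 0  1  1  1  2  2  2
  e 0  1  2  2  2  2  2
  d 0  1  2  2  2  2  2
LCS: 'bc'
LCS length = 2

2


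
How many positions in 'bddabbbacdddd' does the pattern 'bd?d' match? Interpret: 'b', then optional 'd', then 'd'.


Pattern: bd?d means 'b', then optional 'd', then 'd'.
Scanning 'bddabbbacdddd' position-by-position:
  Pos 0: window 'bdd' -> MATCH
  Pos 1: window 'dda' -> no
  Pos 2: window 'dab' -> no
  Pos 3: window 'abb' -> no
  Pos 4: window 'bbb' -> no
  Pos 5: window 'bba' -> no
  Pos 6: window 'bac' -> no
  Pos 7: window 'acd' -> no
  Pos 8: window 'cdd' -> no
  Pos 9: window 'ddd' -> no
  Pos 10: window 'ddd' -> no
  Pos 11: window 'dd' -> no
  Pos 12: window 'd' -> no
Total matches: 1

1


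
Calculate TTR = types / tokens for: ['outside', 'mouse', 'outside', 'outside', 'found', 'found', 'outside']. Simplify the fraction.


Tokens: 7
Unique types: ('found', 'mouse', 'outside') = 3
TTR = 3/7
Already in lowest terms.

3/7


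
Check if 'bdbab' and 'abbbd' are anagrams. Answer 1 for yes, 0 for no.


Sort characters of 'bdbab': 'abbbd'
Sort characters of 'abbbd': 'abbbd'
Sorted forms match -> they ARE anagrams
Result: 1

1


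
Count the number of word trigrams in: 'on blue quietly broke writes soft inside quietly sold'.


Word trigrams from [9] words:
  Trigram 1: (on blue quietly)
  Trigram 2: (blue quietly broke)
  Trigram 3: (quietly broke writes)
  Trigram 4: (broke writes soft)
  Trigram 5: (writes soft inside)
  Trigram 6: (soft inside quietly)
  Trigram 7: (inside quietly sold)
Total word trigrams: 9 - 2 = 7

7


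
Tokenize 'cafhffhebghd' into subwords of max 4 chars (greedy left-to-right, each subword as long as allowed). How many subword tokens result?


'cafhffhebghd' has 12 characters.
Chunking with max size 4:
  Chunk 1: 'cafh' (positions 0-3)
  Chunk 2: 'ffhe' (positions 4-7)
  Chunk 3: 'bghd' (positions 8-11)
Total chunks: ceil(12 / 4) = 3

3


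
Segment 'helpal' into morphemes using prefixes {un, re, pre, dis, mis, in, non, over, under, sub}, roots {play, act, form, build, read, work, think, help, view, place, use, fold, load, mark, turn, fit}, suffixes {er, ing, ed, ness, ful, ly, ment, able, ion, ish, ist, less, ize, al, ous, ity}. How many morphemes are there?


Segmenting 'helpal' against the inventory:
  'help' -> root (morpheme 1)
  'al' -> suffix (morpheme 2)
Total morphemes: 2

2


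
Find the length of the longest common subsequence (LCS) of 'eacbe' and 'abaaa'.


DP table for LCS of 'eacbe' and 'abaaa':
       a  b  a  a  a
    0  0  0  0  0  0
  e 0  0  0  0  0  0
  a 0  1  1  1  1  1
  c 0  1  1  1  1  1
  b 0  1  2  2  2  2
  e 0  1  2  2  2  2
LCS: 'ab'
LCS length = 2

2


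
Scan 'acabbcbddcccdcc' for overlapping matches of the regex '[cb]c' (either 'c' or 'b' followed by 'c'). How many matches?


Pattern: [cb]c means either 'c' or 'b' followed by 'c'.
Scanning 'acabbcbddcccdcc' position-by-position:
  Pos 0: window 'ac' -> no
  Pos 1: window 'ca' -> no
  Pos 2: window 'ab' -> no
  Pos 3: window 'bb' -> no
  Pos 4: window 'bc' -> MATCH
  Pos 5: window 'cb' -> no
  Pos 6: window 'bd' -> no
  Pos 7: window 'dd' -> no
  Pos 8: window 'dc' -> no
  Pos 9: window 'cc' -> MATCH
  Pos 10: window 'cc' -> MATCH
  Pos 11: window 'cd' -> no
  Pos 12: window 'dc' -> no
  Pos 13: window 'cc' -> MATCH
  Pos 14: window 'c' -> no
Total matches: 4

4


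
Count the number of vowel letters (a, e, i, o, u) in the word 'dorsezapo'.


Scanning each character of 'dorsezapo':
  Position 1: 'd' -> consonant (running count: 0)
  Position 2: 'o' -> vowel (running count: 1)
  Position 3: 'r' -> consonant (running count: 1)
  Position 4: 's' -> consonant (running count: 1)
  Position 5: 'e' -> vowel (running count: 2)
  Position 6: 'z' -> consonant (running count: 2)
  Position 7: 'a' -> vowel (running count: 3)
  Position 8: 'p' -> consonant (running count: 3)
  Position 9: 'o' -> vowel (running count: 4)
Total vowels: 4

4


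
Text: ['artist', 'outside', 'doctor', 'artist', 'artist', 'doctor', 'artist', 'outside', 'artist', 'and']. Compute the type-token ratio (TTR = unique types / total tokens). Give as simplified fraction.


Tokens: 10
Unique types: ('and', 'artist', 'doctor', 'outside') = 4
TTR = 4/10
Simplify: divide both by 2 -> 2/5
TTR = 2/5

2/5


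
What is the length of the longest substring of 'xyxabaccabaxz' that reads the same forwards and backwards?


Scanning 'xyxabaccabaxz' for palindromic substrings.
Substring at positions 2-11: 'xabaccabax'.
Check: reverse('xabaccabax') = 'xabaccabax' -> palindrome confirmed.
Neighbouring characters ('y' / 'z') break symmetry, so it cannot extend further.
No longer palindromic substring exists; longest length = 10

10


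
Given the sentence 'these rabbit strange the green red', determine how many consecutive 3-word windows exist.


Word trigrams from [6] words:
  Trigram 1: (these rabbit strange)
  Trigram 2: (rabbit strange the)
  Trigram 3: (strange the green)
  Trigram 4: (the green red)
Total word trigrams: 6 - 2 = 4

4


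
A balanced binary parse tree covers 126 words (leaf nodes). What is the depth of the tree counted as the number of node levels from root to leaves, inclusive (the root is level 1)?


In a balanced binary tree with n leaves the deepest leaf is ceil(log2(n)) edges below the root,
so counting node levels inclusive of root and leaves gives ceil(log2(n)) + 1 levels.
log2(126) = 6.9773
ceil(6.9773) = 7
levels = 7 + 1 = 8

8


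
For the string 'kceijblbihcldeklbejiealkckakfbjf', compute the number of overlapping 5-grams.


String 'kceijblbihcldeklbejiealkckakfbjf' has length L = 32.
Number of overlapping n-grams = L - n + 1
Substituting: 32 - 5 + 1 = 28

28


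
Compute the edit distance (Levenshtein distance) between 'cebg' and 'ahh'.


Building DP table for s1='cebg' (len 4) and s2='ahh' (len 3):
       a  h  h
    0  1  2  3
  c 1  1  2  3
  e 2  2  2  3
  b 3  3  3  3
  g 4  4  4  4
Edit distance = dp[4][3] = 4

4


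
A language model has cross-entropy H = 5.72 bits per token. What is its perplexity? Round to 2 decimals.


Perplexity formula: PP = 2^H
H = 5.72
PP = 2^5.72
Decompose: 2^5.72 = 2^5 * 2^0.72
2^5 = 32, 2^0.72 ~ 1.6471820
PP ~ 32 * 1.6471820 = 52.7098240
Rounded to 2 decimals: 52.71

52.71


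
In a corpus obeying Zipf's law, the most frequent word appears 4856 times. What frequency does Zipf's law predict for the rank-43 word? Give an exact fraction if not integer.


Zipf's law: freq(rank) = f1 / rank
f1 = 4856, rank = 43
freq = 4856 / 43
GCD(4856, 43) = 1
Simplified: 4856/43

4856/43


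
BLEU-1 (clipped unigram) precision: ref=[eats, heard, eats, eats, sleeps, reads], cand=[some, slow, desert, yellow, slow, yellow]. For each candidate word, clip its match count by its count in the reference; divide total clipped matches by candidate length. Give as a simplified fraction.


Reference word counts: {'eats': 3, 'heard': 1, 'reads': 1, 'sleeps': 1}
Checking each candidate word (with clipping):
  'some' -> not in reference -> no match (matches: 0)
  'slow' -> not in reference -> no match (matches: 0)
  'desert' -> not in reference -> no match (matches: 0)
  'yellow' -> not in reference -> no match (matches: 0)
  'slow' -> not in reference -> no match (matches: 0)
  'yellow' -> not in reference -> no match (matches: 0)
Clipped matches: 0, Candidate length: 6
Precision = 0/6 = 0

0


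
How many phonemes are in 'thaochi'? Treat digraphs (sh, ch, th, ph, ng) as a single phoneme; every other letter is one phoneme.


Parsing 'thaochi' greedily, digraphs first:
  'th' -> digraph (1 consonant phoneme) (phonemes so far: 1)
  'a' -> vowel phoneme (phonemes so far: 2)
  'o' -> vowel phoneme (phonemes so far: 3)
  'ch' -> digraph (1 consonant phoneme) (phonemes so far: 4)
  'i' -> vowel phoneme (phonemes so far: 5)
Total phonemes: 5

5


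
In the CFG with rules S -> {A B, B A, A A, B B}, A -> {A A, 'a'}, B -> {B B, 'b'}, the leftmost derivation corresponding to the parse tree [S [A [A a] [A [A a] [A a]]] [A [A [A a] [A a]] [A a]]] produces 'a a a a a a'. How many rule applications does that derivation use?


Every bracketed nonterminal node [X ...] in the tree is produced by exactly one rule application.
Reading the tree off as a leftmost derivation:
  Step 1: S  =>  A A   (applied S -> A A)
  Step 2: A A  =>  A A A   (applied A -> A A)
  Step 3: A A A  =>  a A A   (applied A -> a)
  Step 4: a A A  =>  a A A A   (applied A -> A A)
  Step 5: a A A A  =>  a a A A   (applied A -> a)
  Step 6: a a A A  =>  a a a A   (applied A -> a)
  Step 7: a a a A  =>  a a a A A   (applied A -> A A)
  Step 8: a a a A A  =>  a a a A A A   (applied A -> A A)
  Step 9: a a a A A A  =>  a a a a A A   (applied A -> a)
  Step 10: a a a a A A  =>  a a a a a A   (applied A -> a)
  Step 11: a a a a a A  =>  a a a a a a   (applied A -> a)
Final yield: a a a a a a
Total rewrite steps: 11

11


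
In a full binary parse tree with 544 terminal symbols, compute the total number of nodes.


Leaf nodes (terminals): 544
Internal nodes = n - 1 = 544 - 1 = 543
Total = leaves + internal = 544 + 543 = 1087

1087


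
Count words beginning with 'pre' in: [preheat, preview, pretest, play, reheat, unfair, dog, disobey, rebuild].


Checking each word for prefix 'pre':
  'preheat' -> YES, starts with 'pre' (count: 1)
  'preview' -> YES, starts with 'pre' (count: 2)
  'pretest' -> YES, starts with 'pre' (count: 3)
  'play' -> no (count: 3)
  'reheat' -> no (count: 3)
  'unfair' -> no (count: 3)
  'dog' -> no (count: 3)
  'disobey' -> no (count: 3)
  'rebuild' -> no (count: 3)
Total with prefix 'pre': 3

3


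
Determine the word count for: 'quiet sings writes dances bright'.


Counting words by splitting on spaces:
  Word 1: 'quiet'
  Word 2: 'sings'
  Word 3: 'writes'
  Word 4: 'dances'
  Word 5: 'bright'
Total words: 5

5


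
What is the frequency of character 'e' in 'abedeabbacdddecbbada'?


Scanning 'abedeabbacdddecbbada' for 'e':
  Position 2: 'e' -> MATCH (count: 1)
  Position 4: 'e' -> MATCH (count: 2)
  Position 13: 'e' -> MATCH (count: 3)
Total occurrences of 'e': 3

3


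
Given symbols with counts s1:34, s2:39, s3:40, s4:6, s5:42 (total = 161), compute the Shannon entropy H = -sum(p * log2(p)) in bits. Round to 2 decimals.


Computing entropy H = -sum(p_i * log2(p_i)):
  s1: p = 34/161 = 0.2112, -p*log2(p) = 0.4738
  s2: p = 39/161 = 0.2422, -p*log2(p) = 0.4955
  s3: p = 40/161 = 0.2484, -p*log2(p) = 0.4991
  s4: p = 6/161 = 0.0373, -p*log2(p) = 0.1769
  s5: p = 42/161 = 0.2609, -p*log2(p) = 0.5057
H = sum of terms = 2.1510
Rounded to 2 decimals: 2.15

2.15


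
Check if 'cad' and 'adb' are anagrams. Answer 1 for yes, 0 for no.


Sort characters of 'cad': 'acd'
Sort characters of 'adb': 'abd'
Sorted forms differ -> they are NOT anagrams
Result: 0

0


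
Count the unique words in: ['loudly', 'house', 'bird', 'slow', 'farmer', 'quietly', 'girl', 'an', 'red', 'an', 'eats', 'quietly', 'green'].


Listing all tokens and tracking unique types:
  Token 1: 'loudly' -> NEW (unique so far: 1)
  Token 2: 'house' -> NEW (unique so far: 2)
  Token 3: 'bird' -> NEW (unique so far: 3)
  Token 4: 'slow' -> NEW (unique so far: 4)
  Token 5: 'farmer' -> NEW (unique so far: 5)
  Token 6: 'quietly' -> NEW (unique so far: 6)
  Token 7: 'girl' -> NEW (unique so far: 7)
  Token 8: 'an' -> NEW (unique so far: 8)
  Token 9: 'red' -> NEW (unique so far: 9)
  Token 10: 'an' -> duplicate (unique so far: 9)
  Token 11: 'eats' -> NEW (unique so far: 10)
  Token 12: 'quietly' -> duplicate (unique so far: 10)
  Token 13: 'green' -> NEW (unique so far: 11)
Unique types: ('an', 'bird', 'eats', 'farmer', 'girl', 'green', 'house', 'loudly', 'quietly', 'red', 'slow')
Vocabulary size: 11

11


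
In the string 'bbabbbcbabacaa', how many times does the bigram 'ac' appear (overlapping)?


Scanning 'bbabbbcbabacaa' for bigram 'ac':
  Position 0: 'bb' -> no
  Position 1: 'ba' -> no
  Position 2: 'ab' -> no
  Position 3: 'bb' -> no
  Position 4: 'bb' -> no
  Position 5: 'bc' -> no
  Position 6: 'cb' -> no
  Position 7: 'ba' -> no
  Position 8: 'ab' -> no
  Position 9: 'ba' -> no
  Position 10: 'ac' -> MATCH
  Position 11: 'ca' -> no
  Position 12: 'aa' -> no
Total matches: 1

1


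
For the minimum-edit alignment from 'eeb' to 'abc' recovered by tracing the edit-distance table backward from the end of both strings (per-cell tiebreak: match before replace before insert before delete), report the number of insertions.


Edit distance = 3. Backtracking from cell (3, 3) with preference match > replace > insert > delete,
then listing the resulting alignment 'eeb' -> 'abc' left to right:
  Step 1: replace e->a
  Step 2: replace e->b
  Step 3: replace b->c
Total insertions: 0

0


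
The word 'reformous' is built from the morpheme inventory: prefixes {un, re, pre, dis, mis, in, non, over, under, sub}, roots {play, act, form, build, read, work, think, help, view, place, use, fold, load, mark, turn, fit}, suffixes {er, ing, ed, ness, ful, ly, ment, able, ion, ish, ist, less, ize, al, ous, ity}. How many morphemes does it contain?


Segmenting 'reformous' against the inventory:
  're' -> prefix (morpheme 1)
  'form' -> root (morpheme 2)
  'ous' -> suffix (morpheme 3)
Total morphemes: 3

3
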